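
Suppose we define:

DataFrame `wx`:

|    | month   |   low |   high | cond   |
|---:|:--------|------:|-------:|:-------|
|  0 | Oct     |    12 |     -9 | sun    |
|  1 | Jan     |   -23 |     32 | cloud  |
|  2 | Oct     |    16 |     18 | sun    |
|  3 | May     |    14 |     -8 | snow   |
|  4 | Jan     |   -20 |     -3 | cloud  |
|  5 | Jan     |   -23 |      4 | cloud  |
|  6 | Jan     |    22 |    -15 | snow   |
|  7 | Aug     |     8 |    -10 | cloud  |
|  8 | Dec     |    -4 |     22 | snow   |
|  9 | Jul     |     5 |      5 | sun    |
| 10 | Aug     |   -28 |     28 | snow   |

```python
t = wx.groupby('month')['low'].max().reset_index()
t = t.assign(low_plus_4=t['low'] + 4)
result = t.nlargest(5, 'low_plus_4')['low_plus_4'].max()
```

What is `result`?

26

group by month, max of low:
month
Aug     8
Dec    -4
Jan    22
Jul     5
May    14
Oct    16
Name: low, dtype: int64
reset_index():
  month  low
0   Aug    8
1   Dec   -4
2   Jan   22
3   Jul    5
4   May   14
5   Oct   16
add column low_plus_4 = t['low'] + 4:
  month  low  low_plus_4
0   Aug    8          12
1   Dec   -4           0
2   Jan   22          26
3   Jul    5           9
4   May   14          18
5   Oct   16          20
take 5 rows with largest low_plus_4:
  month  low  low_plus_4
2   Jan   22          26
5   Oct   16          20
4   May   14          18
0   Aug    8          12
3   Jul    5           9
Reading off the max of column 'low_plus_4', we get 26.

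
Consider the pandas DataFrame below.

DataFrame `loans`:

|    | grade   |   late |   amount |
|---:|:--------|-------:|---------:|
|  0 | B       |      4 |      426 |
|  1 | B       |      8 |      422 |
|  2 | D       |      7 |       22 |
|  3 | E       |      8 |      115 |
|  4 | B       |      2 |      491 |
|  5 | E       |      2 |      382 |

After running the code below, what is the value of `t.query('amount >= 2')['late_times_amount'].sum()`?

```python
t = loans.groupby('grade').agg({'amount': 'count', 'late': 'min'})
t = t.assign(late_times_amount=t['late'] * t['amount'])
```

group by grade: count(amount), min(late):
       amount  late
grade              
B           3     2
D           1     7
E           2     2
add column late_times_amount = t['late'] * t['amount']:
       amount  late  late_times_amount
grade                                 
B           3     2                  6
D           1     7                  7
E           2     2                  4
filter rows where amount >= 2:
       amount  late  late_times_amount
grade                                 
B           3     2                  6
E           2     2                  4

10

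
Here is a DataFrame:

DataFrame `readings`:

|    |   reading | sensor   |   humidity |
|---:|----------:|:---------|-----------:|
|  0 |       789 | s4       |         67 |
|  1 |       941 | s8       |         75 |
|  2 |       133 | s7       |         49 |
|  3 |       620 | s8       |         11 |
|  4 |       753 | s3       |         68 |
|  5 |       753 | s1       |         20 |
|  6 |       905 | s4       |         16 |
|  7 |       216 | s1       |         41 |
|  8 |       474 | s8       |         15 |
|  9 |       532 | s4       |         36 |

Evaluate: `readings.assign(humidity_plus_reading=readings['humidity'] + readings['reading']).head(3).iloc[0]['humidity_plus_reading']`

856

add column humidity_plus_reading = readings['humidity'] + readings['reading']:
   reading sensor  humidity  humidity_plus_reading
0      789     s4        67                    856
1      941     s8        75                   1016
2      133     s7        49                    182
3      620     s8        11                    631
4      753     s3        68                    821
5      753     s1        20                    773
6      905     s4        16                    921
7      216     s1        41                    257
8      474     s8        15                    489
9      532     s4        36                    568
take first 3 rows:
   reading sensor  humidity  humidity_plus_reading
0      789     s4        67                    856
1      941     s8        75                   1016
2      133     s7        49                    182
Hence 856.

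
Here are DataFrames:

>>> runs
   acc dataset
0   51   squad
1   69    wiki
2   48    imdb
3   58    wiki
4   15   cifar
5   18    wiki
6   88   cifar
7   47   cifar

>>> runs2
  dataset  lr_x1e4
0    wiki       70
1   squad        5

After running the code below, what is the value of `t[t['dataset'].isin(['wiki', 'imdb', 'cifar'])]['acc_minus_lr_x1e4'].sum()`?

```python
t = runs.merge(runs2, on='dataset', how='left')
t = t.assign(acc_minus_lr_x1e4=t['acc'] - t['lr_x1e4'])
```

merge on 'dataset' (how='left') → 8 rows:
   acc dataset  lr_x1e4
0   51   squad      5.0
1   69    wiki     70.0
2   48    imdb      NaN
3   58    wiki     70.0
4   15   cifar      NaN
5   18    wiki     70.0
6   88   cifar      NaN
7   47   cifar      NaN
add column acc_minus_lr_x1e4 = t['acc'] - t['lr_x1e4']:
   acc dataset  lr_x1e4  acc_minus_lr_x1e4
0   51   squad      5.0               46.0
1   69    wiki     70.0               -1.0
2   48    imdb      NaN                NaN
3   58    wiki     70.0              -12.0
4   15   cifar      NaN                NaN
5   18    wiki     70.0              -52.0
6   88   cifar      NaN                NaN
7   47   cifar      NaN                NaN
filter rows where dataset in ['wiki', 'imdb', 'cifar']:
   acc dataset  lr_x1e4  acc_minus_lr_x1e4
1   69    wiki     70.0               -1.0
2   48    imdb      NaN                NaN
3   58    wiki     70.0              -12.0
4   15   cifar      NaN                NaN
5   18    wiki     70.0              -52.0
6   88   cifar      NaN                NaN
7   47   cifar      NaN                NaN
The sum of column 'acc_minus_lr_x1e4' is -65.0.

-65.0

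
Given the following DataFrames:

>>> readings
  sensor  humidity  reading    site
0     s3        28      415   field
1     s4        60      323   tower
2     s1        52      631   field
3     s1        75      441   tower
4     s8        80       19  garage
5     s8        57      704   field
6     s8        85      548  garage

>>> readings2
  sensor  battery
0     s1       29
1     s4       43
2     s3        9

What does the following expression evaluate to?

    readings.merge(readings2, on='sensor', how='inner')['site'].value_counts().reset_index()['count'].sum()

4

merge on 'sensor' (how='inner') → 4 rows:
  sensor  humidity  reading   site  battery
0     s3        28      415  field        9
1     s4        60      323  tower       43
2     s1        52      631  field       29
3     s1        75      441  tower       29
value_counts of site:
site
field    2
tower    2
Name: count, dtype: int64
reset_index():
    site  count
0  field      2
1  tower      2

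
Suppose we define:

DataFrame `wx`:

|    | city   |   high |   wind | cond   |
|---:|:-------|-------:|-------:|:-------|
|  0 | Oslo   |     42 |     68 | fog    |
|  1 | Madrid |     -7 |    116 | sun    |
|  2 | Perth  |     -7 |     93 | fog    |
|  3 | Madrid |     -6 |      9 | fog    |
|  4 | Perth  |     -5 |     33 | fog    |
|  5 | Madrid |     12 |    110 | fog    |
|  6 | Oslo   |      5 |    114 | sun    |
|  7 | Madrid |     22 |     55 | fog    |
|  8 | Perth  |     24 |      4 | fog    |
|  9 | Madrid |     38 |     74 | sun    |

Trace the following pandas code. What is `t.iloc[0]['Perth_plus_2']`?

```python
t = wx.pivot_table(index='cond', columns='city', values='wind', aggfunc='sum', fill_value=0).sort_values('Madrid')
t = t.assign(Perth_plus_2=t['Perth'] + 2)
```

pivot: rows=cond, cols=city, sum(wind):
city  Madrid  Oslo  Perth
cond                     
fog      174    68    130
sun      190   114      0
sort by Madrid:
city  Madrid  Oslo  Perth
cond                     
fog      174    68    130
sun      190   114      0
add column Perth_plus_2 = t['Perth'] + 2:
city  Madrid  Oslo  Perth  Perth_plus_2
cond                                   
fog      174    68    130           132
sun      190   114      0             2
Reading off the value at position 0, column 'Perth_plus_2', we get 132.

132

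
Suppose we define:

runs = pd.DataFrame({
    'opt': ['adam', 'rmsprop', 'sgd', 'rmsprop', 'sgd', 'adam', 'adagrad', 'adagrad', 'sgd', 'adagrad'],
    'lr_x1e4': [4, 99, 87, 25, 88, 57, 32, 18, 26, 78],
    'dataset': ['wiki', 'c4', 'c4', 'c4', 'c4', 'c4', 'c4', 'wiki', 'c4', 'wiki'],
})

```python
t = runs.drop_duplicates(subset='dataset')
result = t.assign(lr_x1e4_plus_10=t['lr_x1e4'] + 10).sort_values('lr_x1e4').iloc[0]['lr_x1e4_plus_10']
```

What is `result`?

14

drop duplicate dataset (keep=first):
       opt  lr_x1e4 dataset
0     adam        4    wiki
1  rmsprop       99      c4
add column lr_x1e4_plus_10 = t['lr_x1e4'] + 10:
       opt  lr_x1e4 dataset  lr_x1e4_plus_10
0     adam        4    wiki               14
1  rmsprop       99      c4              109
sort by lr_x1e4:
       opt  lr_x1e4 dataset  lr_x1e4_plus_10
0     adam        4    wiki               14
1  rmsprop       99      c4              109
Taking the value at position 0, column 'lr_x1e4_plus_10' gives 14.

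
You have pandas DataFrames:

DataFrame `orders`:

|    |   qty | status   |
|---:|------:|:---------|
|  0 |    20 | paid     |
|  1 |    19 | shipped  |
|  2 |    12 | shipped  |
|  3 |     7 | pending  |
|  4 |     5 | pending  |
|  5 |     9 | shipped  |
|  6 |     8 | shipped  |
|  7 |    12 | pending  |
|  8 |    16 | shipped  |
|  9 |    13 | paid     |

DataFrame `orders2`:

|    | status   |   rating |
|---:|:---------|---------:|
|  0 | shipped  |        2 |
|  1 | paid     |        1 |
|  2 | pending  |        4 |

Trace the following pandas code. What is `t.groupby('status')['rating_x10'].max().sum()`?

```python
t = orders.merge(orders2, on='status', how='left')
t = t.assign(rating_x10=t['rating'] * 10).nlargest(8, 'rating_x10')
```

merge on 'status' (how='left') → 10 rows:
   qty   status  rating
0   20     paid       1
1   19  shipped       2
2   12  shipped       2
3    7  pending       4
4    5  pending       4
5    9  shipped       2
6    8  shipped       2
7   12  pending       4
8   16  shipped       2
9   13     paid       1
add column rating_x10 = t['rating'] * 10:
   qty   status  rating  rating_x10
0   20     paid       1          10
1   19  shipped       2          20
2   12  shipped       2          20
3    7  pending       4          40
4    5  pending       4          40
5    9  shipped       2          20
6    8  shipped       2          20
7   12  pending       4          40
8   16  shipped       2          20
9   13     paid       1          10
take 8 rows with largest rating_x10:
   qty   status  rating  rating_x10
3    7  pending       4          40
4    5  pending       4          40
7   12  pending       4          40
1   19  shipped       2          20
2   12  shipped       2          20
5    9  shipped       2          20
6    8  shipped       2          20
8   16  shipped       2          20
group by status, max of rating_x10:
status
pending    40
shipped    20
Name: rating_x10, dtype: int64
Then the sum of the resulting series: 60

60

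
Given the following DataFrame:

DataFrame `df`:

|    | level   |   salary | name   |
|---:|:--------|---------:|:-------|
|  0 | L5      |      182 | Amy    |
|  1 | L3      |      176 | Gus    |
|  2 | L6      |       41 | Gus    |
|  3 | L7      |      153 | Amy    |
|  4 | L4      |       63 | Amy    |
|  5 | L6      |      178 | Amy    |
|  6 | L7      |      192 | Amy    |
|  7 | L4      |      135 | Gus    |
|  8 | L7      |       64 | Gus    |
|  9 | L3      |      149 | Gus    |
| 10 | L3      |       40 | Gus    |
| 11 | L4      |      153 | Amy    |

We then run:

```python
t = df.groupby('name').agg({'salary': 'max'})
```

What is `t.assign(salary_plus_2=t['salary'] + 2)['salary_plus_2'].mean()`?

group by name, max of salary:
      salary
name        
Amy      192
Gus      176
add column salary_plus_2 = t['salary'] + 2:
      salary  salary_plus_2
name                       
Amy      192            194
Gus      176            178
Reading off the mean of column 'salary_plus_2', we get 186.0.

186.0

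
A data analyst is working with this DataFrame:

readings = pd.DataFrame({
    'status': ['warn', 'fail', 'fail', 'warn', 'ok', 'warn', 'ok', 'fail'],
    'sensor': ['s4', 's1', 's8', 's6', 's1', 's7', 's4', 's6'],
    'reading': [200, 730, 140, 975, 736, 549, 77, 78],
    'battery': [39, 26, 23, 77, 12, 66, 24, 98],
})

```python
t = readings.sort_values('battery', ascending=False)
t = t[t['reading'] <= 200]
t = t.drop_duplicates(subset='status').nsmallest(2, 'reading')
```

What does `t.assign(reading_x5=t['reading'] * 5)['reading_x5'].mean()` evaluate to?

387.5

sort by battery descending:
  status sensor  reading  battery
7   fail     s6       78       98
3   warn     s6      975       77
5   warn     s7      549       66
0   warn     s4      200       39
1   fail     s1      730       26
6     ok     s4       77       24
2   fail     s8      140       23
4     ok     s1      736       12
filter rows where reading <= 200:
  status sensor  reading  battery
7   fail     s6       78       98
0   warn     s4      200       39
6     ok     s4       77       24
2   fail     s8      140       23
drop duplicate status (keep=first):
  status sensor  reading  battery
7   fail     s6       78       98
0   warn     s4      200       39
6     ok     s4       77       24
take 2 rows with smallest reading:
  status sensor  reading  battery
6     ok     s4       77       24
7   fail     s6       78       98
add column reading_x5 = t['reading'] * 5:
  status sensor  reading  battery  reading_x5
6     ok     s4       77       24         385
7   fail     s6       78       98         390
Hence 387.5.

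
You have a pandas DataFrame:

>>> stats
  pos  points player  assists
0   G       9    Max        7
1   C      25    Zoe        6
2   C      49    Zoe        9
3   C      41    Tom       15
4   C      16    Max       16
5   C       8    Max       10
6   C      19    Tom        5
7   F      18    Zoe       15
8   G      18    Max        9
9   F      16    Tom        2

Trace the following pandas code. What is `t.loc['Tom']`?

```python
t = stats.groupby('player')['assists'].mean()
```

group by player, mean of assists:
player
Max    10.500000
Tom     7.333333
Zoe    10.000000
Name: assists, dtype: float64
Hence 7.33333333333.

7.33333333333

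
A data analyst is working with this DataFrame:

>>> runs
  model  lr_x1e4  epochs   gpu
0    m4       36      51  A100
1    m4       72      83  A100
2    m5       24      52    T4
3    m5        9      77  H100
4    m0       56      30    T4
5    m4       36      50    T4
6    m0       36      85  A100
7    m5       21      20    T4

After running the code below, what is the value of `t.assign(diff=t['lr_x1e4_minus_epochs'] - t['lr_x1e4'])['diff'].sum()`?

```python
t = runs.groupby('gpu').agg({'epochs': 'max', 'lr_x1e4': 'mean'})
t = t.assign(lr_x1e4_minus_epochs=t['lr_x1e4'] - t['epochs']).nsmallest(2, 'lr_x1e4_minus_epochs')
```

-162.0

group by gpu: max(epochs), mean(lr_x1e4):
      epochs  lr_x1e4
gpu                  
A100      85    48.00
H100      77     9.00
T4        52    34.25
add column lr_x1e4_minus_epochs = t['lr_x1e4'] - t['epochs']:
      epochs  lr_x1e4  lr_x1e4_minus_epochs
gpu                                        
A100      85    48.00                -37.00
H100      77     9.00                -68.00
T4        52    34.25                -17.75
take 2 rows with smallest lr_x1e4_minus_epochs:
      epochs  lr_x1e4  lr_x1e4_minus_epochs
gpu                                        
H100      77      9.0                 -68.0
A100      85     48.0                 -37.0
add column diff = t['lr_x1e4_minus_epochs'] - t['lr_x1e4']:
      epochs  lr_x1e4  lr_x1e4_minus_epochs  diff
gpu                                              
H100      77      9.0                 -68.0 -77.0
A100      85     48.0                 -37.0 -85.0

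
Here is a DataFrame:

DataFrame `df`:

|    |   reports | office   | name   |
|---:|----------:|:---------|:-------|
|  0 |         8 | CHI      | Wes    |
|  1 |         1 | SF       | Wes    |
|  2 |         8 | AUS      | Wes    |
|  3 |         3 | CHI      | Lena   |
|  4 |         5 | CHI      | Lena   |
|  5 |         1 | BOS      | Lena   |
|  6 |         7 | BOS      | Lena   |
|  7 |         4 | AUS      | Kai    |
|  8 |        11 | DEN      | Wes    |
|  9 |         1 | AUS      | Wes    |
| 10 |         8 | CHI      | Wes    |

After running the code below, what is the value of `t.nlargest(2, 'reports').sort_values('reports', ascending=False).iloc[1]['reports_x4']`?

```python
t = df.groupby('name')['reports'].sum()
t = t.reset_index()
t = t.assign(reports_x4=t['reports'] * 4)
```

64

group by name, sum of reports:
name
Kai      4
Lena    16
Wes     37
Name: reports, dtype: int64
reset_index():
   name  reports
0   Kai        4
1  Lena       16
2   Wes       37
add column reports_x4 = t['reports'] * 4:
   name  reports  reports_x4
0   Kai        4          16
1  Lena       16          64
2   Wes       37         148
take 2 rows with largest reports:
   name  reports  reports_x4
2   Wes       37         148
1  Lena       16          64
sort by reports descending:
   name  reports  reports_x4
2   Wes       37         148
1  Lena       16          64
Reading off the value at position 1, column 'reports_x4', we get 64.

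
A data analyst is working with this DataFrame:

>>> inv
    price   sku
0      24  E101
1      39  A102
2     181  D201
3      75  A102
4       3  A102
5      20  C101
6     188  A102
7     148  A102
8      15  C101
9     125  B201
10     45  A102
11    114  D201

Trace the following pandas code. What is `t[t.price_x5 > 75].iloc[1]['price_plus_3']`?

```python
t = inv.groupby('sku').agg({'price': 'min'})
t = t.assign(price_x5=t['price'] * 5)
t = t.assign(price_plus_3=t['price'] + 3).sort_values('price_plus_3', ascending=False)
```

group by sku, min of price:
      price
sku        
A102      3
B201    125
C101     15
D201    114
E101     24
add column price_x5 = t['price'] * 5:
      price  price_x5
sku                  
A102      3        15
B201    125       625
C101     15        75
D201    114       570
E101     24       120
add column price_plus_3 = t['price'] + 3:
      price  price_x5  price_plus_3
sku                                
A102      3        15             6
B201    125       625           128
C101     15        75            18
D201    114       570           117
E101     24       120            27
sort by price_plus_3 descending:
      price  price_x5  price_plus_3
sku                                
B201    125       625           128
D201    114       570           117
E101     24       120            27
C101     15        75            18
A102      3        15             6
filter rows where price_x5 > 75:
      price  price_x5  price_plus_3
sku                                
B201    125       625           128
D201    114       570           117
E101     24       120            27
Then the value at position 1, column 'price_plus_3': 117

117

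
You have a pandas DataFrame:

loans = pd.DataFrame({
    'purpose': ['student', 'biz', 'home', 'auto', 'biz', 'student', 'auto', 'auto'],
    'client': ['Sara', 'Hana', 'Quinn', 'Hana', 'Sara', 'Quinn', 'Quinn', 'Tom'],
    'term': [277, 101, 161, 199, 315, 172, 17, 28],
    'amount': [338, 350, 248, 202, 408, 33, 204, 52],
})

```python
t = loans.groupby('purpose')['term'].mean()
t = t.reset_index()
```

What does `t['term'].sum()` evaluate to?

group by purpose, mean of term:
purpose
auto        81.333333
biz        208.000000
home       161.000000
student    224.500000
Name: term, dtype: float64
reset_index():
   purpose        term
0     auto   81.333333
1      biz  208.000000
2     home  161.000000
3  student  224.500000
Hence 674.833333333.

674.833333333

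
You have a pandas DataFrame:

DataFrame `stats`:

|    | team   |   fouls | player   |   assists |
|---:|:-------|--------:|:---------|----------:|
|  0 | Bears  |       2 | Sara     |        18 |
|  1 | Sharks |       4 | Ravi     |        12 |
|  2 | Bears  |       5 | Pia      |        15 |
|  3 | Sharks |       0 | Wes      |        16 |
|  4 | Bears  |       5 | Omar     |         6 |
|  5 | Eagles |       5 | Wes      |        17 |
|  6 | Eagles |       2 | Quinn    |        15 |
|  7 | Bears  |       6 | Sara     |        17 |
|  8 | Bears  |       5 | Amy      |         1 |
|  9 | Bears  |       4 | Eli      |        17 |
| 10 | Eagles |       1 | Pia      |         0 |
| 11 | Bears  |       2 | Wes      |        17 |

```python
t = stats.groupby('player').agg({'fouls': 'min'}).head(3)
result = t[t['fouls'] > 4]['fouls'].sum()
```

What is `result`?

10

group by player, min of fouls:
        fouls
player       
Amy         5
Eli         4
Omar        5
Pia         1
Quinn       2
Ravi        4
Sara        2
Wes         0
take first 3 rows:
        fouls
player       
Amy         5
Eli         4
Omar        5
filter rows where fouls > 4:
        fouls
player       
Amy         5
Omar        5
sum of column 'fouls' → 10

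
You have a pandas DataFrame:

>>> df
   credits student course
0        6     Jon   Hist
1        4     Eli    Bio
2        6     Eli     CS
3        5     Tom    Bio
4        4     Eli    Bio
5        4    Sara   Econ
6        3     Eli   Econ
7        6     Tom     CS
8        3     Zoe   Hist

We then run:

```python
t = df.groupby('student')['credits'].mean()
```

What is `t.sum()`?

group by student, mean of credits:
student
Eli     4.25
Jon     6.00
Sara    4.00
Tom     5.50
Zoe     3.00
Name: credits, dtype: float64

22.75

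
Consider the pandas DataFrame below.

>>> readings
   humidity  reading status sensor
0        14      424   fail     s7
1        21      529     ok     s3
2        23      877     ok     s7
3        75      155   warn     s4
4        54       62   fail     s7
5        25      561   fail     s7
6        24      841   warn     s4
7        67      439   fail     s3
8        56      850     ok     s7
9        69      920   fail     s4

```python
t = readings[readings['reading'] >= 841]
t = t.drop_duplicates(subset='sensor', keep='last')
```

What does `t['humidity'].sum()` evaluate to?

filter rows where reading >= 841:
   humidity  reading status sensor
2        23      877     ok     s7
6        24      841   warn     s4
8        56      850     ok     s7
9        69      920   fail     s4
drop duplicate sensor (keep=last):
   humidity  reading status sensor
8        56      850     ok     s7
9        69      920   fail     s4
sum of column 'humidity' → 125

125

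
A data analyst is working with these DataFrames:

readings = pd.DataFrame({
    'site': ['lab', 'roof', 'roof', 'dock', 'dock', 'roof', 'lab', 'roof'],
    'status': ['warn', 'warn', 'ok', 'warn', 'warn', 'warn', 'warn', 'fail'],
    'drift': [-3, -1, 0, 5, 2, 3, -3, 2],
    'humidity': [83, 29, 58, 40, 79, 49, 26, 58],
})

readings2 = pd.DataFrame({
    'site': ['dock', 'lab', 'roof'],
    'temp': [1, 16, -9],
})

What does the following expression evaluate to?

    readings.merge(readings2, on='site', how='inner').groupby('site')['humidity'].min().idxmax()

merge on 'site' (how='inner') → 8 rows:
   site status  drift  humidity  temp
0   lab   warn     -3        83    16
1  roof   warn     -1        29    -9
2  roof     ok      0        58    -9
3  dock   warn      5        40     1
4  dock   warn      2        79     1
5  roof   warn      3        49    -9
6   lab   warn     -3        26    16
7  roof   fail      2        58    -9
group by site, min of humidity:
site
dock    40
lab     26
roof    29
Name: humidity, dtype: int64
Reading off the label with the largest value, we get dock.

dock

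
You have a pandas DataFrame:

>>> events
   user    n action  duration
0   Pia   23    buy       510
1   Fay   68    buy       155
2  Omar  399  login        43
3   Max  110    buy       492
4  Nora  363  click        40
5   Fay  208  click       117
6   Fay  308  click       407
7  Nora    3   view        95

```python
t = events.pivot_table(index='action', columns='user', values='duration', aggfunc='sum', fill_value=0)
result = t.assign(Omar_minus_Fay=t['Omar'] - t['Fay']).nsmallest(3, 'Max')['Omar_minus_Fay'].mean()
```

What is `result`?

-160.333333333

pivot: rows=action, cols=user, sum(duration):
user    Fay  Max  Nora  Omar  Pia
action                           
buy     155  492     0     0  510
click   524    0    40     0    0
login     0    0     0    43    0
view      0    0    95     0    0
add column Omar_minus_Fay = t['Omar'] - t['Fay']:
user    Fay  Max  Nora  Omar  Pia  Omar_minus_Fay
action                                           
buy     155  492     0     0  510            -155
click   524    0    40     0    0            -524
login     0    0     0    43    0              43
view      0    0    95     0    0               0
take 3 rows with smallest Max:
user    Fay  Max  Nora  Omar  Pia  Omar_minus_Fay
action                                           
click   524    0    40     0    0            -524
login     0    0     0    43    0              43
view      0    0    95     0    0               0
Taking the mean of column 'Omar_minus_Fay' gives -160.333333333.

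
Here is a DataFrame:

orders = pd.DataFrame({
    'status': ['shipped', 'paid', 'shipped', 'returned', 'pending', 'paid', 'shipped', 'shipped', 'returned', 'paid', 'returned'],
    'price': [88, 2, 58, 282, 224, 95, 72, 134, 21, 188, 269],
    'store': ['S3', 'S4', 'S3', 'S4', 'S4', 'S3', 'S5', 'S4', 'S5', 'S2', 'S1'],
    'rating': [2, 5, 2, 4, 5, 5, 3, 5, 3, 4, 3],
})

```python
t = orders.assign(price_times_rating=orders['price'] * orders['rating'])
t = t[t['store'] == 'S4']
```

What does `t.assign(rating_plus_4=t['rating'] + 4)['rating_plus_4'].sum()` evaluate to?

add column price_times_rating = orders['price'] * orders['rating']:
      status  price store  rating  price_times_rating
0    shipped     88    S3       2                 176
1       paid      2    S4       5                  10
2    shipped     58    S3       2                 116
3   returned    282    S4       4                1128
4    pending    224    S4       5                1120
5       paid     95    S3       5                 475
6    shipped     72    S5       3                 216
7    shipped    134    S4       5                 670
8   returned     21    S5       3                  63
9       paid    188    S2       4                 752
10  returned    269    S1       3                 807
filter rows where store == 'S4':
     status  price store  rating  price_times_rating
1      paid      2    S4       5                  10
3  returned    282    S4       4                1128
4   pending    224    S4       5                1120
7   shipped    134    S4       5                 670
add column rating_plus_4 = t['rating'] + 4:
     status  price store  rating  price_times_rating  rating_plus_4
1      paid      2    S4       5                  10              9
3  returned    282    S4       4                1128              8
4   pending    224    S4       5                1120              9
7   shipped    134    S4       5                 670              9

35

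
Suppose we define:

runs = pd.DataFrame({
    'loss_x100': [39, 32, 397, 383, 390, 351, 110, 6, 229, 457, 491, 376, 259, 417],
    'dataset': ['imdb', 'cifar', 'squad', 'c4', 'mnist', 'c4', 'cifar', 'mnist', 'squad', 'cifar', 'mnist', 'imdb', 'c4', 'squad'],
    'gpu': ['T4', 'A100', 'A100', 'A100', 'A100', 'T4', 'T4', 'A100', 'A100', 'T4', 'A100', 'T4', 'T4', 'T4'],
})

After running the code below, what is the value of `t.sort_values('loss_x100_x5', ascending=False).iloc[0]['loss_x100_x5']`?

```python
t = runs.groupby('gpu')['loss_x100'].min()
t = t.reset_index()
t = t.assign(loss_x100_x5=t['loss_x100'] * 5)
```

195

group by gpu, min of loss_x100:
gpu
A100     6
T4      39
Name: loss_x100, dtype: int64
reset_index():
    gpu  loss_x100
0  A100          6
1    T4         39
add column loss_x100_x5 = t['loss_x100'] * 5:
    gpu  loss_x100  loss_x100_x5
0  A100          6            30
1    T4         39           195
sort by loss_x100_x5 descending:
    gpu  loss_x100  loss_x100_x5
1    T4         39           195
0  A100          6            30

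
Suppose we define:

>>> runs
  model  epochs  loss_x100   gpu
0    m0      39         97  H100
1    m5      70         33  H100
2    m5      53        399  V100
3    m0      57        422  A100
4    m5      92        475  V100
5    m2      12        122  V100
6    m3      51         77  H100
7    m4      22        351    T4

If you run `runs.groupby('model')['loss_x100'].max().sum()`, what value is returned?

1447

group by model, max of loss_x100:
model
m0    422
m2    122
m3     77
m4    351
m5    475
Name: loss_x100, dtype: int64
Hence 1447.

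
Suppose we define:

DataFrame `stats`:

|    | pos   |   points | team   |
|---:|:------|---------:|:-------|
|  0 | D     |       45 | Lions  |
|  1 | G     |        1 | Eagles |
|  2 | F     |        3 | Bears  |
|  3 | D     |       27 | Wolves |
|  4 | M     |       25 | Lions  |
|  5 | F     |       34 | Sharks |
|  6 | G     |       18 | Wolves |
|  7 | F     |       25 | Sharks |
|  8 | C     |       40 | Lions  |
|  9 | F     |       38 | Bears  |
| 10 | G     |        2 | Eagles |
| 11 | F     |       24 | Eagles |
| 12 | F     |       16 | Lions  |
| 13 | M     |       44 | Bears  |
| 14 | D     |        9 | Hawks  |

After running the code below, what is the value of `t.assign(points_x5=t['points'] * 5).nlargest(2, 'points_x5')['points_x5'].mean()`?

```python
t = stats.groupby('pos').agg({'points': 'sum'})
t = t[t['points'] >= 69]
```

552.5

group by pos, sum of points:
     points
pos        
C        40
D        81
F       140
G        21
M        69
filter rows where points >= 69:
     points
pos        
D        81
F       140
M        69
add column points_x5 = t['points'] * 5:
     points  points_x5
pos                   
D        81        405
F       140        700
M        69        345
take 2 rows with largest points_x5:
     points  points_x5
pos                   
F       140        700
D        81        405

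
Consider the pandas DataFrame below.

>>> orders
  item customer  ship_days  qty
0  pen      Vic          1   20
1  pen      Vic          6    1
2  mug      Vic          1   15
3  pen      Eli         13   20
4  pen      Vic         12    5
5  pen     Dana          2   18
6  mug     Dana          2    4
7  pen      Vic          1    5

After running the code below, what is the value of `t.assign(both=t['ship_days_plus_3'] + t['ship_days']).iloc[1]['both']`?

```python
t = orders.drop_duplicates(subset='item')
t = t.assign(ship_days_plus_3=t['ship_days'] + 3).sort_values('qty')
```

drop duplicate item (keep=first):
  item customer  ship_days  qty
0  pen      Vic          1   20
2  mug      Vic          1   15
add column ship_days_plus_3 = t['ship_days'] + 3:
  item customer  ship_days  qty  ship_days_plus_3
0  pen      Vic          1   20                 4
2  mug      Vic          1   15                 4
sort by qty:
  item customer  ship_days  qty  ship_days_plus_3
2  mug      Vic          1   15                 4
0  pen      Vic          1   20                 4
add column both = t['ship_days_plus_3'] + t['ship_days']:
  item customer  ship_days  qty  ship_days_plus_3  both
2  mug      Vic          1   15                 4     5
0  pen      Vic          1   20                 4     5

5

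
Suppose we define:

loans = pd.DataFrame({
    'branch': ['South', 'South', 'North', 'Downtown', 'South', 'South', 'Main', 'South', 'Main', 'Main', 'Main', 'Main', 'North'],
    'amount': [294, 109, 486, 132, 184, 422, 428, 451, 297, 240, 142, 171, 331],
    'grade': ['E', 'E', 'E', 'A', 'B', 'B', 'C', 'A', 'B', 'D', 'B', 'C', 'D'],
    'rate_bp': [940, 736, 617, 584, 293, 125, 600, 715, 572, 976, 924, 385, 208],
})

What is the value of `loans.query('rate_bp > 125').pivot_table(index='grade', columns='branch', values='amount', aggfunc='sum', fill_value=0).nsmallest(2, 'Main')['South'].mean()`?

filter rows where rate_bp > 125:
      branch  amount grade  rate_bp
0      South     294     E      940
1      South     109     E      736
2      North     486     E      617
3   Downtown     132     A      584
4      South     184     B      293
6       Main     428     C      600
7      South     451     A      715
8       Main     297     B      572
9       Main     240     D      976
10      Main     142     B      924
11      Main     171     C      385
12     North     331     D      208
pivot: rows=grade, cols=branch, sum(amount):
branch  Downtown  Main  North  South
grade                               
A            132     0      0    451
B              0   439      0    184
C              0   599      0      0
D              0   240    331      0
E              0     0    486    403
take 2 rows with smallest Main:
branch  Downtown  Main  North  South
grade                               
A            132     0      0    451
E              0     0    486    403

427.0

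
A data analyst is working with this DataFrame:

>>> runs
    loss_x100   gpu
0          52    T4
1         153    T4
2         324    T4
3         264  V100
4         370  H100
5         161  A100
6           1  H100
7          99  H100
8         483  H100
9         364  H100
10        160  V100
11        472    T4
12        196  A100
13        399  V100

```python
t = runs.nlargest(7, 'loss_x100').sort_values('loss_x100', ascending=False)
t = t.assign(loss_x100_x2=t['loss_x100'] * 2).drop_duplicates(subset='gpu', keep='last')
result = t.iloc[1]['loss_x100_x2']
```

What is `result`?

take 7 rows with largest loss_x100:
    loss_x100   gpu
8         483  H100
11        472    T4
13        399  V100
4         370  H100
9         364  H100
2         324    T4
3         264  V100
sort by loss_x100 descending:
    loss_x100   gpu
8         483  H100
11        472    T4
13        399  V100
4         370  H100
9         364  H100
2         324    T4
3         264  V100
add column loss_x100_x2 = t['loss_x100'] * 2:
    loss_x100   gpu  loss_x100_x2
8         483  H100           966
11        472    T4           944
13        399  V100           798
4         370  H100           740
9         364  H100           728
2         324    T4           648
3         264  V100           528
drop duplicate gpu (keep=last):
   loss_x100   gpu  loss_x100_x2
9        364  H100           728
2        324    T4           648
3        264  V100           528

648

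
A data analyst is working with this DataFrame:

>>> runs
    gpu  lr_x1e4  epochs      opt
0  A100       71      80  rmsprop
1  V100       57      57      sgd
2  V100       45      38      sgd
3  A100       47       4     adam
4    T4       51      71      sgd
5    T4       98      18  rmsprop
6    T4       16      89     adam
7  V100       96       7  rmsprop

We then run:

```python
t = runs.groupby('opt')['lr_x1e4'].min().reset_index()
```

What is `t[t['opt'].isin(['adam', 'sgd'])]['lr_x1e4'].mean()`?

group by opt, min of lr_x1e4:
opt
adam       16
rmsprop    71
sgd        45
Name: lr_x1e4, dtype: int64
reset_index():
       opt  lr_x1e4
0     adam       16
1  rmsprop       71
2      sgd       45
filter rows where opt in ['adam', 'sgd']:
    opt  lr_x1e4
0  adam       16
2   sgd       45
The mean of column 'lr_x1e4' is 30.5.

30.5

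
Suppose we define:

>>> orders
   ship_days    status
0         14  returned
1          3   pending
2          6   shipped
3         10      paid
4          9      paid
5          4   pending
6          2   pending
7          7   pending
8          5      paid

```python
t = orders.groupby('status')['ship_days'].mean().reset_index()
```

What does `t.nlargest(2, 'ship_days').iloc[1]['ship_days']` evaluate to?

group by status, mean of ship_days:
status
paid         8.0
pending      4.0
returned    14.0
shipped      6.0
Name: ship_days, dtype: float64
reset_index():
     status  ship_days
0      paid        8.0
1   pending        4.0
2  returned       14.0
3   shipped        6.0
take 2 rows with largest ship_days:
     status  ship_days
2  returned       14.0
0      paid        8.0

8.0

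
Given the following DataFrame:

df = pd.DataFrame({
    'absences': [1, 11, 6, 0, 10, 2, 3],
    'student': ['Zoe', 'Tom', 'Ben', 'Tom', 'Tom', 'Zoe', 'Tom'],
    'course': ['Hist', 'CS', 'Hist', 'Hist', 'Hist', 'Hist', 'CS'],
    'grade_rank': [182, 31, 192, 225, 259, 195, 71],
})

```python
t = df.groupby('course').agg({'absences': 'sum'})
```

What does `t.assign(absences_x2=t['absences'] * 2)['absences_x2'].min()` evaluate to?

group by course, sum of absences:
        absences
course          
CS            14
Hist          19
add column absences_x2 = t['absences'] * 2:
        absences  absences_x2
course                       
CS            14           28
Hist          19           38
Finally, min of column 'absences_x2' = 28.

28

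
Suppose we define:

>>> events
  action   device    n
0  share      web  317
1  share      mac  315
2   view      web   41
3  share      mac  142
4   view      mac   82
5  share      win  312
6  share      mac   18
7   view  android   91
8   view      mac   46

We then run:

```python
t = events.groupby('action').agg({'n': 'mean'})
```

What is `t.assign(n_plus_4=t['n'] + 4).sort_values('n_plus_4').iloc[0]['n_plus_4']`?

69.0

group by action, mean of n:
            n
action       
share   220.8
view     65.0
add column n_plus_4 = t['n'] + 4:
            n  n_plus_4
action                 
share   220.8     224.8
view     65.0      69.0
sort by n_plus_4:
            n  n_plus_4
action                 
view     65.0      69.0
share   220.8     224.8
Reading off the value at position 0, column 'n_plus_4', we get 69.0.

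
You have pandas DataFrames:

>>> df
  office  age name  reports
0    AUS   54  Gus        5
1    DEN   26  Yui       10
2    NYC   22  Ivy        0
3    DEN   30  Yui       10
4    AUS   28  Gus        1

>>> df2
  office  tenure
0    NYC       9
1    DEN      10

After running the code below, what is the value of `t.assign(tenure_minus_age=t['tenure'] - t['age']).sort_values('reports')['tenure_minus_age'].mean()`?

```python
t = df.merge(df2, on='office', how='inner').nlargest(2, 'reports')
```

-18.0

merge on 'office' (how='inner') → 3 rows:
  office  age name  reports  tenure
0    DEN   26  Yui       10      10
1    NYC   22  Ivy        0       9
2    DEN   30  Yui       10      10
take 2 rows with largest reports:
  office  age name  reports  tenure
0    DEN   26  Yui       10      10
2    DEN   30  Yui       10      10
add column tenure_minus_age = t['tenure'] - t['age']:
  office  age name  reports  tenure  tenure_minus_age
0    DEN   26  Yui       10      10               -16
2    DEN   30  Yui       10      10               -20
sort by reports:
  office  age name  reports  tenure  tenure_minus_age
0    DEN   26  Yui       10      10               -16
2    DEN   30  Yui       10      10               -20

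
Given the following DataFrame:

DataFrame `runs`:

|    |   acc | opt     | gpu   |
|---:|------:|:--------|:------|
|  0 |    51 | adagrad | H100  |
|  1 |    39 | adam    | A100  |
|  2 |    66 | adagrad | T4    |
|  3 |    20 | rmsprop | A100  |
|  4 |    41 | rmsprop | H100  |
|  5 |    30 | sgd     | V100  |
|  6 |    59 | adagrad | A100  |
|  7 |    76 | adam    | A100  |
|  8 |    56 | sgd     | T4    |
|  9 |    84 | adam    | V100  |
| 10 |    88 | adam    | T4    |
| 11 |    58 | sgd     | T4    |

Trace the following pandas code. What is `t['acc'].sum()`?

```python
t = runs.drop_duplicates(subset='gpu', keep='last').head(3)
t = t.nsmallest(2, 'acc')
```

drop duplicate gpu (keep=last):
    acc      opt   gpu
4    41  rmsprop  H100
7    76     adam  A100
9    84     adam  V100
11   58      sgd    T4
take first 3 rows:
   acc      opt   gpu
4   41  rmsprop  H100
7   76     adam  A100
9   84     adam  V100
take 2 rows with smallest acc:
   acc      opt   gpu
4   41  rmsprop  H100
7   76     adam  A100

117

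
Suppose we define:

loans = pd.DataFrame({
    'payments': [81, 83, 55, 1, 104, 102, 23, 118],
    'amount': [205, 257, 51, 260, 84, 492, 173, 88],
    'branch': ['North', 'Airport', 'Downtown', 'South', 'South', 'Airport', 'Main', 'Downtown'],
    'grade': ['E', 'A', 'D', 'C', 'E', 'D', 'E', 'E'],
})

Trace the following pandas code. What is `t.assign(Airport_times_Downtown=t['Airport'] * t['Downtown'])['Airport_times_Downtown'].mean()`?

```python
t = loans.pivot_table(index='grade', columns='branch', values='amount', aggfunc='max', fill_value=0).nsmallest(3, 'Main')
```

pivot: rows=grade, cols=branch, max(amount):
branch  Airport  Downtown  Main  North  South
grade                                        
A           257         0     0      0      0
C             0         0     0      0    260
D           492        51     0      0      0
E             0        88   173    205     84
take 3 rows with smallest Main:
branch  Airport  Downtown  Main  North  South
grade                                        
A           257         0     0      0      0
C             0         0     0      0    260
D           492        51     0      0      0
add column Airport_times_Downtown = t['Airport'] * t['Downtown']:
branch  Airport  Downtown  Main  North  South  Airport_times_Downtown
grade                                                                
A           257         0     0      0      0                       0
C             0         0     0      0    260                       0
D           492        51     0      0      0                   25092
Hence 8364.0.

8364.0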